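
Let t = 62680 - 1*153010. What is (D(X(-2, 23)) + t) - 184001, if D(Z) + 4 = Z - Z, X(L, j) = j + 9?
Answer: -274335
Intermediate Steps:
X(L, j) = 9 + j
D(Z) = -4 (D(Z) = -4 + (Z - Z) = -4 + 0 = -4)
t = -90330 (t = 62680 - 153010 = -90330)
(D(X(-2, 23)) + t) - 184001 = (-4 - 90330) - 184001 = -90334 - 184001 = -274335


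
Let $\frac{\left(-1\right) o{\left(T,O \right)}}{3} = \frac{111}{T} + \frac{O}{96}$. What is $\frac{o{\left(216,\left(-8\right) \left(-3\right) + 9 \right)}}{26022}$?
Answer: $- \frac{247}{2498112} \approx -9.8875 \cdot 10^{-5}$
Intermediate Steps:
$o{\left(T,O \right)} = - \frac{333}{T} - \frac{O}{32}$ ($o{\left(T,O \right)} = - 3 \left(\frac{111}{T} + \frac{O}{96}\right) = - \frac{333}{T} - \frac{O}{32}$)
$\frac{o{\left(216,\left(-8\right) \left(-3\right) + 9 \right)}}{26022} = \frac{- \frac{333}{216} - \frac{\left(-8\right) \left(-3\right) + 9}{32}}{26022} = \left(\left(-333\right) \frac{1}{216} - \frac{24 + 9}{32}\right) \frac{1}{26022} = \left(- \frac{37}{24} - \frac{33}{32}\right) \frac{1}{26022} = \left(- \frac{247}{96}\right) \frac{1}{26022} = - \frac{247}{2498112}$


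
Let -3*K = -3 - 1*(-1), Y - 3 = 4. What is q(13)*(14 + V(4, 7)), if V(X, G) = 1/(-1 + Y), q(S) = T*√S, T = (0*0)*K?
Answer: 0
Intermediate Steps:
Y = 7 (Y = 3 + 4 = 7)
K = ⅔ (K = -(-3 - 1*(-1))/3 = -(-3 + 1)/3 = -⅓*(-2) = ⅔ ≈ 0.66667)
T = 0 (T = (0*0)*(⅔) = 0*(⅔) = 0)
q(S) = 0 (q(S) = 0*√S = 0)
V(X, G) = ⅙ (V(X, G) = 1/(-1 + 7) = 1/6 = ⅙)
q(13)*(14 + V(4, 7)) = 0*(14 + ⅙) = 0*(85/6) = 0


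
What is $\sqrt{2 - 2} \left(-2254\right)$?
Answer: $0$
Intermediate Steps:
$\sqrt{2 - 2} \left(-2254\right) = \sqrt{0} \left(-2254\right) = 0 \left(-2254\right) = 0$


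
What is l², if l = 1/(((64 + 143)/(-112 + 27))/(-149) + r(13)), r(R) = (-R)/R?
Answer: 160402225/155201764 ≈ 1.0335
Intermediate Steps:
r(R) = -1
l = -12665/12458 (l = 1/(((64 + 143)/(-112 + 27))/(-149) - 1) = 1/((207/(-85))*(-1/149) - 1) = 1/((207*(-1/85))*(-1/149) - 1) = 1/(-207/85*(-1/149) - 1) = 1/(207/12665 - 1) = 1/(-12458/12665) = -12665/12458 ≈ -1.0166)
l² = (-12665/12458)² = 160402225/155201764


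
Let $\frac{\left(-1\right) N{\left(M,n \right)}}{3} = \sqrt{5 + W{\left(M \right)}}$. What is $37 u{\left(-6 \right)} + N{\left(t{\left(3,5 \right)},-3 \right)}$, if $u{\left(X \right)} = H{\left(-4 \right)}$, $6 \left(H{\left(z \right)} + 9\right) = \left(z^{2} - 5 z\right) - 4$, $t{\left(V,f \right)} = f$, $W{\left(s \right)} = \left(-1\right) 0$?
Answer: $- \frac{407}{3} - 3 \sqrt{5} \approx -142.38$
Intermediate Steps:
$W{\left(s \right)} = 0$
$H{\left(z \right)} = - \frac{29}{3} - \frac{5 z}{6} + \frac{z^{2}}{6}$ ($H{\left(z \right)} = -9 + \frac{\left(z^{2} - 5 z\right) - 4}{6} = -9 + \frac{-4 + z^{2} - 5 z}{6} = -9 - \left(\frac{2}{3} - \frac{z^{2}}{6} + \frac{5 z}{6}\right) = - \frac{29}{3} - \frac{5 z}{6} + \frac{z^{2}}{6}$)
$u{\left(X \right)} = - \frac{11}{3}$ ($u{\left(X \right)} = - \frac{29}{3} - - \frac{10}{3} + \frac{\left(-4\right)^{2}}{6} = - \frac{29}{3} + \frac{10}{3} + \frac{1}{6} \cdot 16 = - \frac{29}{3} + \frac{10}{3} + \frac{8}{3} = - \frac{11}{3}$)
$N{\left(M,n \right)} = - 3 \sqrt{5}$ ($N{\left(M,n \right)} = - 3 \sqrt{5 + 0} = - 3 \sqrt{5}$)
$37 u{\left(-6 \right)} + N{\left(t{\left(3,5 \right)},-3 \right)} = 37 \left(- \frac{11}{3}\right) - 3 \sqrt{5} = - \frac{407}{3} - 3 \sqrt{5}$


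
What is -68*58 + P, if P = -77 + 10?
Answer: -4011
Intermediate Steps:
P = -67
-68*58 + P = -68*58 - 67 = -3944 - 67 = -4011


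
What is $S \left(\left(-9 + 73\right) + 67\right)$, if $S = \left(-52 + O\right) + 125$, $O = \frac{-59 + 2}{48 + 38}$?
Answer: $\frac{814951}{86} \approx 9476.2$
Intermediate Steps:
$O = - \frac{57}{86} \approx -0.66279$
$S = \frac{6221}{86}$ ($S = \left(-52 - \frac{57}{86}\right) + 125 = - \frac{4529}{86} + 125 = \frac{6221}{86} \approx 72.337$)
$S \left(\left(-9 + 73\right) + 67\right) = \frac{6221 \left(\left(-9 + 73\right) + 67\right)}{86} = \frac{6221 \left(64 + 67\right)}{86} = \frac{6221}{86} \cdot 131 = \frac{814951}{86}$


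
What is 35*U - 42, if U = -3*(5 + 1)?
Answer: -672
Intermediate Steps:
U = -18 (U = -3*6 = -18)
35*U - 42 = 35*(-18) - 42 = -630 - 42 = -672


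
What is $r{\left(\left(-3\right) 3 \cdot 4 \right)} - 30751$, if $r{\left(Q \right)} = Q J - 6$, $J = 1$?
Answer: $-30793$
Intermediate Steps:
$r{\left(Q \right)} = -6 + Q$ ($r{\left(Q \right)} = Q 1 - 6 = Q - 6 = -6 + Q$)
$r{\left(\left(-3\right) 3 \cdot 4 \right)} - 30751 = \left(-6 + \left(-3\right) 3 \cdot 4\right) - 30751 = \left(-6 - 36\right) - 30751 = -42 - 30751 = -30793$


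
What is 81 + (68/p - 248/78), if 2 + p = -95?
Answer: 291743/3783 ≈ 77.120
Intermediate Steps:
p = -97 (p = -2 - 95 = -97)
81 + (68/p - 248/78) = 81 + (68/(-97) - 248/78) = 81 + (68*(-1/97) - 248*1/78) = 81 + (-68/97 - 124/39) = 81 - 14680/3783 = 291743/3783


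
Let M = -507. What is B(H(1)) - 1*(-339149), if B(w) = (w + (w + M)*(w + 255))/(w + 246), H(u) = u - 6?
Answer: 81606904/241 ≈ 3.3862e+5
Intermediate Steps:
H(u) = -6 + u
B(w) = (w + (-507 + w)*(255 + w))/(246 + w) (B(w) = (w + (w - 507)*(w + 255))/(w + 246) = (w + (-507 + w)*(255 + w))/(246 + w))
B(H(1)) - 1*(-339149) = (-129285 + (-6 + 1)² - 251*(-6 + 1))/(246 + (-6 + 1)) - 1*(-339149) = (-129285 + (-5)² - 251*(-5))/(246 - 5) + 339149 = (-129285 + 25 + 1255)/241 + 339149 = (1/241)*(-128005) + 339149 = -128005/241 + 339149 = 81606904/241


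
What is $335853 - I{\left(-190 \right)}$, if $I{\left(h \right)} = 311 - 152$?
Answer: $335694$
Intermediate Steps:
$I{\left(h \right)} = 159$
$335853 - I{\left(-190 \right)} = 335853 - 159 = 335694$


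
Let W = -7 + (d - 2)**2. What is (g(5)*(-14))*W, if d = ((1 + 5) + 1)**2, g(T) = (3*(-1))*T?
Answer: 462420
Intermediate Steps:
g(T) = -3*T
d = 49 (d = (6 + 1)**2 = 7**2 = 49)
W = 2202 (W = -7 + (49 - 2)**2 = -7 + 47**2 = -7 + 2209 = 2202)
(g(5)*(-14))*W = (-3*5*(-14))*2202 = -15*(-14)*2202 = 210*2202 = 462420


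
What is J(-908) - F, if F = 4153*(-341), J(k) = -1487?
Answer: 1414686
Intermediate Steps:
F = -1416173
J(-908) - F = -1487 - 1*(-1416173) = -1487 + 1416173 = 1414686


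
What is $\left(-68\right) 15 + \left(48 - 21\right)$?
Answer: $-993$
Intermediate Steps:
$\left(-68\right) 15 + \left(48 - 21\right) = -1020 + \left(48 - 21\right) = -1020 + 27 = -993$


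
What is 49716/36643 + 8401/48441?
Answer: 2716130599/1775023563 ≈ 1.5302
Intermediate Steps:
49716/36643 + 8401/48441 = 2716130599/1775023563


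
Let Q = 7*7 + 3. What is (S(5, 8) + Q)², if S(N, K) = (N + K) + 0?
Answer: 4225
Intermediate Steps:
S(N, K) = K + N (S(N, K) = (K + N) + 0 = K + N)
Q = 52 (Q = 49 + 3 = 52)
(S(5, 8) + Q)² = ((8 + 5) + 52)² = (13 + 52)² = 65² = 4225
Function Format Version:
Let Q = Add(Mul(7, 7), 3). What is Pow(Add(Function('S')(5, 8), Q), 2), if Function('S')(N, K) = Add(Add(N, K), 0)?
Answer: 4225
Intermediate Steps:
Function('S')(N, K) = Add(K, N) (Function('S')(N, K) = Add(Add(K, N), 0) = Add(K, N))
Q = 52 (Q = Add(49, 3) = 52)
Pow(Add(Function('S')(5, 8), Q), 2) = Pow(Add(Add(8, 5), 52), 2) = Pow(Add(13, 52), 2) = Pow(65, 2) = 4225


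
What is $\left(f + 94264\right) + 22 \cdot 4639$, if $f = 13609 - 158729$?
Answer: $51202$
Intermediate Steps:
$f = -145120$ ($f = 13609 - 158729 = -145120$)
$\left(f + 94264\right) + 22 \cdot 4639 = \left(-145120 + 94264\right) + 22 \cdot 4639 = -50856 + 102058 = 51202$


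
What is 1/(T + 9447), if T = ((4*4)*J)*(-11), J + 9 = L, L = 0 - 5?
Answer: 1/11911 ≈ 8.3956e-5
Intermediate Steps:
L = -5
J = -14 (J = -9 - 5 = -14)
T = 2464 (T = ((4*4)*(-14))*(-11) = (16*(-14))*(-11) = -224*(-11) = 2464)
1/(T + 9447) = 1/(2464 + 9447) = 1/11911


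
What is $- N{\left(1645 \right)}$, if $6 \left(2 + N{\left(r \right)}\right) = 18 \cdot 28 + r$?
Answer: $- \frac{2137}{6} \approx -356.17$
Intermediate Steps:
$N{\left(r \right)} = 82 + \frac{r}{6}$ ($N{\left(r \right)} = -2 + \frac{18 \cdot 28 + r}{6} = -2 + \frac{504 + r}{6} = -2 + \left(84 + \frac{r}{6}\right) = 82 + \frac{r}{6}$)
$- N{\left(1645 \right)} = - (82 + \frac{1}{6} \cdot 1645) = - (82 + \frac{1645}{6}) = \left(-1\right) \frac{2137}{6} = - \frac{2137}{6}$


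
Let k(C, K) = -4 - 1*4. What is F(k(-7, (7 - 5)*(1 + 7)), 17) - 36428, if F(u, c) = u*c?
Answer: -36564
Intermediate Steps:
k(C, K) = -8 (k(C, K) = -4 - 4 = -8)
F(u, c) = c*u
F(k(-7, (7 - 5)*(1 + 7)), 17) - 36428 = 17*(-8) - 36428 = -136 - 36428 = -36564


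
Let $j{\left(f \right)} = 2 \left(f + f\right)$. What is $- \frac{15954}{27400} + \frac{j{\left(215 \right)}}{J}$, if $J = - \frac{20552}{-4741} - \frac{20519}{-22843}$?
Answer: $\frac{590001802039}{3603004100} \approx 163.75$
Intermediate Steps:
$J = \frac{1314965}{251273}$ ($J = \left(-20552\right) \left(- \frac{1}{4741}\right) - - \frac{20519}{22843} = \frac{20552}{4741} + \frac{20519}{22843} = \frac{1314965}{251273} \approx 5.2332$)
$j{\left(f \right)} = 4 f$ ($j{\left(f \right)} = 2 \cdot 2 f = 4 f$)
$- \frac{15954}{27400} + \frac{j{\left(215 \right)}}{J} = - \frac{15954}{27400} + \frac{4 \cdot 215}{\frac{1314965}{251273}} = \left(-15954\right) \frac{1}{27400} + 860 \cdot \frac{251273}{1314965} = - \frac{7977}{13700} + \frac{43218956}{262993} = \frac{590001802039}{3603004100}$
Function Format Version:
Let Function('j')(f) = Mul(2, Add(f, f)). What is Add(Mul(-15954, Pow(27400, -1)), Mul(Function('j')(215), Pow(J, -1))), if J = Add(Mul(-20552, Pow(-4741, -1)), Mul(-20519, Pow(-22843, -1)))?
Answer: Rational(590001802039, 3603004100) ≈ 163.75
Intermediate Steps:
J = Rational(1314965, 251273) (J = Add(Mul(-20552, Rational(-1, 4741)), Mul(-20519, Rational(-1, 22843))) = Add(Rational(20552, 4741), Rational(20519, 22843)) = Rational(1314965, 251273) ≈ 5.2332)
Function('j')(f) = Mul(4, f) (Function('j')(f) = Mul(2, Mul(2, f)) = Mul(4, f))
Add(Mul(-15954, Pow(27400, -1)), Mul(Function('j')(215), Pow(J, -1))) = Add(Mul(-15954, Pow(27400, -1)), Mul(Mul(4, 215), Pow(Rational(1314965, 251273), -1))) = Add(Mul(-15954, Rational(1, 27400)), Mul(860, Rational(251273, 1314965))) = Add(Rational(-7977, 13700), Rational(43218956, 262993)) = Rational(590001802039, 3603004100)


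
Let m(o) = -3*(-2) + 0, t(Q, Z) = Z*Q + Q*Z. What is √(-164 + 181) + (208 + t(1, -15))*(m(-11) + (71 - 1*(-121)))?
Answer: 35244 + √17 ≈ 35248.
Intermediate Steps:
t(Q, Z) = 2*Q*Z (t(Q, Z) = Q*Z + Q*Z = 2*Q*Z)
m(o) = 6 (m(o) = 6 + 0 = 6)
√(-164 + 181) + (208 + t(1, -15))*(m(-11) + (71 - 1*(-121))) = √(-164 + 181) + (208 + 2*1*(-15))*(6 + (71 - 1*(-121))) = √17 + (208 - 30)*(6 + (71 + 121)) = √17 + 178*(6 + 192) = √17 + 178*198 = √17 + 35244 = 35244 + √17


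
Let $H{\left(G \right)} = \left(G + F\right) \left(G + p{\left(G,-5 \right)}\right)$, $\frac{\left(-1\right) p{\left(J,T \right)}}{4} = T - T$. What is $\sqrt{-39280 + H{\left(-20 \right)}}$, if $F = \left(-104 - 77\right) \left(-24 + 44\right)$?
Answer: $4 \sqrt{2095} \approx 183.08$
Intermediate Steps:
$p{\left(J,T \right)} = 0$ ($p{\left(J,T \right)} = - 4 \left(T - T\right) = \left(-4\right) 0 = 0$)
$F = -3620$ ($F = \left(-181\right) 20 = -3620$)
$H{\left(G \right)} = G \left(-3620 + G\right)$ ($H{\left(G \right)} = \left(G - 3620\right) \left(G + 0\right) = \left(-3620 + G\right) G = G \left(-3620 + G\right)$)
$\sqrt{-39280 + H{\left(-20 \right)}} = \sqrt{-39280 - 20 \left(-3620 - 20\right)} = \sqrt{-39280 - -72800} = \sqrt{-39280 + 72800} = \sqrt{33520} = 4 \sqrt{2095}$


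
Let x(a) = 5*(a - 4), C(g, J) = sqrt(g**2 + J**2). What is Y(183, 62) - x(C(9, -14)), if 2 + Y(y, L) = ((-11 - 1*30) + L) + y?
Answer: 222 - 5*sqrt(277) ≈ 138.78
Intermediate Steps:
C(g, J) = sqrt(J**2 + g**2)
Y(y, L) = -43 + L + y (Y(y, L) = -2 + (((-11 - 1*30) + L) + y) = -2 + (((-11 - 30) + L) + y) = -2 + ((-41 + L) + y) = -2 + (-41 + L + y) = -43 + L + y)
x(a) = -20 + 5*a (x(a) = 5*(-4 + a) = -20 + 5*a)
Y(183, 62) - x(C(9, -14)) = (-43 + 62 + 183) - (-20 + 5*sqrt((-14)**2 + 9**2)) = 202 - (-20 + 5*sqrt(196 + 81)) = 202 - (-20 + 5*sqrt(277)) = 202 + (20 - 5*sqrt(277)) = 222 - 5*sqrt(277)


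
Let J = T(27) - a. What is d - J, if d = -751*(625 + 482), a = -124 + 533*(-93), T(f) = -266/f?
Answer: -23788084/27 ≈ -8.8104e+5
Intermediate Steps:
a = -49693 (a = -124 - 49569 = -49693)
d = -831357 (d = -751*1107 = -831357)
J = 1341445/27 (J = -266/27 - 1*(-49693) = -266*1/27 + 49693 = -266/27 + 49693 = 1341445/27 ≈ 49683.)
d - J = -831357 - 1*1341445/27 = -831357 - 1341445/27 = -23788084/27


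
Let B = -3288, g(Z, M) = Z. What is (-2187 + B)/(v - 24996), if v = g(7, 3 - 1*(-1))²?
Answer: 5475/24947 ≈ 0.21947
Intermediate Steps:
v = 49 (v = 7² = 49)
(-2187 + B)/(v - 24996) = (-2187 - 3288)/(49 - 24996) = -5475/(-24947) = -5475*(-1/24947) = 5475/24947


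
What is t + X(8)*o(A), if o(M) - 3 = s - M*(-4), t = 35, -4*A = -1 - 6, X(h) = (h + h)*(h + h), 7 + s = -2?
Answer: 291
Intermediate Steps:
s = -9 (s = -7 - 2 = -9)
X(h) = 4*h² (X(h) = (2*h)*(2*h) = 4*h²)
A = 7/4 (A = -(-1 - 6)/4 = -¼*(-7) = 7/4 ≈ 1.7500)
o(M) = -6 + 4*M (o(M) = 3 + (-9 - M*(-4)) = 3 + (-9 - (-4)*M) = 3 + (-9 + 4*M) = -6 + 4*M)
t + X(8)*o(A) = 35 + (4*8²)*(-6 + 4*(7/4)) = 35 + (4*64)*(-6 + 7) = 35 + 256*1 = 35 + 256 = 291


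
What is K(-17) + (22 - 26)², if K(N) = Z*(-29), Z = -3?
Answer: 103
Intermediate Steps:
K(N) = 87 (K(N) = -3*(-29) = 87)
K(-17) + (22 - 26)² = 87 + (22 - 26)² = 87 + (-4)² = 87 + 16 = 103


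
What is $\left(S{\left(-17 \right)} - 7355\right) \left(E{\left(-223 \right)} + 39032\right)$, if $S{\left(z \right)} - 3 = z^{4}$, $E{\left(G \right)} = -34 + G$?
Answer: $2953452975$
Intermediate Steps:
$S{\left(z \right)} = 3 + z^{4}$
$\left(S{\left(-17 \right)} - 7355\right) \left(E{\left(-223 \right)} + 39032\right) = \left(\left(3 + \left(-17\right)^{4}\right) - 7355\right) \left(\left(-34 - 223\right) + 39032\right) = \left(\left(3 + 83521\right) - 7355\right) \left(-257 + 39032\right) = \left(83524 - 7355\right) 38775 = 76169 \cdot 38775 = 2953452975$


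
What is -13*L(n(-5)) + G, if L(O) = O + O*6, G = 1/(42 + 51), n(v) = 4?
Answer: -33851/93 ≈ -363.99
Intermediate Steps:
G = 1/93 ≈ 0.010753
L(O) = 7*O (L(O) = O + 6*O = 7*O)
-13*L(n(-5)) + G = -91*4 + 1/93 = -13*28 + 1/93 = -364 + 1/93 = -33851/93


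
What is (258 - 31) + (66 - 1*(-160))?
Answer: 453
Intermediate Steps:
(258 - 31) + (66 - 1*(-160)) = 227 + (66 + 160) = 227 + 226 = 453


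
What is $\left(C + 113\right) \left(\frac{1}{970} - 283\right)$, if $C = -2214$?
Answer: $\frac{576743409}{970} \approx 5.9458 \cdot 10^{5}$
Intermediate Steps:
$\left(C + 113\right) \left(\frac{1}{970} - 283\right) = \left(-2214 + 113\right) \left(\frac{1}{970} - 283\right) = - 2101 \left(\frac{1}{970} - 283\right) = \left(-2101\right) \left(- \frac{274509}{970}\right) = \frac{576743409}{970}$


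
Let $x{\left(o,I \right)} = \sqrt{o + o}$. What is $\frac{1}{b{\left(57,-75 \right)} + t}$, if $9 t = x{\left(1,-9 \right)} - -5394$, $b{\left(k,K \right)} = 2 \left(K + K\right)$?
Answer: $\frac{12123}{3628817} - \frac{9 \sqrt{2}}{7257634} \approx 0.003339$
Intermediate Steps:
$x{\left(o,I \right)} = \sqrt{2} \sqrt{o}$ ($x{\left(o,I \right)} = \sqrt{2 o} = \sqrt{2} \sqrt{o}$)
$b{\left(k,K \right)} = 4 K$ ($b{\left(k,K \right)} = 2 \cdot 2 K = 4 K$)
$t = \frac{1798}{3} + \frac{\sqrt{2}}{9}$ ($t = \frac{\sqrt{2} \sqrt{1} - -5394}{9} = \frac{\sqrt{2} \cdot 1 + 5394}{9} = \frac{\sqrt{2} + 5394}{9} = \frac{5394 + \sqrt{2}}{9} = \frac{1798}{3} + \frac{\sqrt{2}}{9} \approx 599.49$)
$\frac{1}{b{\left(57,-75 \right)} + t} = \frac{1}{4 \left(-75\right) + \left(\frac{1798}{3} + \frac{\sqrt{2}}{9}\right)} = \frac{1}{-300 + \left(\frac{1798}{3} + \frac{\sqrt{2}}{9}\right)} = \frac{1}{\frac{898}{3} + \frac{\sqrt{2}}{9}}$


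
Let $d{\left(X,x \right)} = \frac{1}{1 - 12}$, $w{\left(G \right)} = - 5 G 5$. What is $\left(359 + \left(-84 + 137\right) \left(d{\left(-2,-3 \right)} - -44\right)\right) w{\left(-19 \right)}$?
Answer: $\frac{14035300}{11} \approx 1.2759 \cdot 10^{6}$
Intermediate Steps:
$w{\left(G \right)} = - 25 G$
$d{\left(X,x \right)} = - \frac{1}{11}$ ($d{\left(X,x \right)} = \frac{1}{-11} = - \frac{1}{11}$)
$\left(359 + \left(-84 + 137\right) \left(d{\left(-2,-3 \right)} - -44\right)\right) w{\left(-19 \right)} = \left(359 + \left(-84 + 137\right) \left(- \frac{1}{11} - -44\right)\right) \left(\left(-25\right) \left(-19\right)\right) = \left(359 + 53 \left(- \frac{1}{11} + 44\right)\right) 475 = \left(359 + 53 \cdot \frac{483}{11}\right) 475 = \left(359 + \frac{25599}{11}\right) 475 = \frac{29548}{11} \cdot 475 = \frac{14035300}{11}$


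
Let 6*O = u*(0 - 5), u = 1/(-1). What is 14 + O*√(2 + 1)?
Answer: 14 + 5*√3/6 ≈ 15.443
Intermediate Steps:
u = -1
O = ⅚ (O = (-(0 - 5))/6 = (-1*(-5))/6 = (⅙)*5 = ⅚ ≈ 0.83333)
14 + O*√(2 + 1) = 14 + 5*√(2 + 1)/6 = 14 + 5*√3/6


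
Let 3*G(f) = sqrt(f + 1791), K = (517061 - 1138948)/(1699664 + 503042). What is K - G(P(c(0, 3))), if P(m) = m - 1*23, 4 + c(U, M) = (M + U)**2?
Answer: -621887/2202706 - sqrt(197) ≈ -14.318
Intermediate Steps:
c(U, M) = -4 + (M + U)**2
K = -621887/2202706 ≈ -0.28233
P(m) = -23 + m (P(m) = m - 23 = -23 + m)
G(f) = sqrt(1791 + f)/3 (G(f) = sqrt(f + 1791)/3 = sqrt(1791 + f)/3)
K - G(P(c(0, 3))) = -621887/2202706 - sqrt(1791 + (-23 + (-4 + (3 + 0)**2)))/3 = -621887/2202706 - sqrt(1791 + (-23 + (-4 + 3**2)))/3 = -621887/2202706 - sqrt(1791 + (-23 + (-4 + 9)))/3 = -621887/2202706 - sqrt(1791 + (-23 + 5))/3 = -621887/2202706 - sqrt(1791 - 18)/3 = -621887/2202706 - sqrt(1773)/3 = -621887/2202706 - 3*sqrt(197)/3 = -621887/2202706 - sqrt(197)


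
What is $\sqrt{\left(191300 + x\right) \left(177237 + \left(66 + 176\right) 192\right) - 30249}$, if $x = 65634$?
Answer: $\sqrt{57476362485} \approx 2.3974 \cdot 10^{5}$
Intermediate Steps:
$\sqrt{\left(191300 + x\right) \left(177237 + \left(66 + 176\right) 192\right) - 30249} = \sqrt{\left(191300 + 65634\right) \left(177237 + \left(66 + 176\right) 192\right) - 30249} = \sqrt{256934 \left(177237 + 242 \cdot 192\right) - 30249} = \sqrt{256934 \left(177237 + 46464\right) - 30249} = \sqrt{256934 \cdot 223701 - 30249} = \sqrt{57476392734 - 30249} = \sqrt{57476362485}$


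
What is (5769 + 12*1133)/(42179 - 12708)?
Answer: 19365/29471 ≈ 0.65709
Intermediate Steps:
(5769 + 12*1133)/(42179 - 12708) = (5769 + 13596)/29471 = 19365*(1/29471) = 19365/29471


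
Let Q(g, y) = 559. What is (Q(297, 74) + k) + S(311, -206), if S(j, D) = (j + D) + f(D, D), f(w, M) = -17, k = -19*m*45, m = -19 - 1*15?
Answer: 29717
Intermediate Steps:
m = -34 (m = -19 - 15 = -34)
k = 29070 (k = -19*(-34)*45 = 646*45 = 29070)
S(j, D) = -17 + D + j (S(j, D) = (j + D) - 17 = (D + j) - 17 = -17 + D + j)
(Q(297, 74) + k) + S(311, -206) = (559 + 29070) + (-17 - 206 + 311) = 29629 + 88 = 29717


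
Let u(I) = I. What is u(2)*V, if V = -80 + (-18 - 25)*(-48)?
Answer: 3968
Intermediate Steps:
V = 1984 (V = -80 - 43*(-48) = -80 + 2064 = 1984)
u(2)*V = 2*1984 = 3968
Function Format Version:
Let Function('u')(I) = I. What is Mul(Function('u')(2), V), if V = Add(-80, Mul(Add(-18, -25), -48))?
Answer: 3968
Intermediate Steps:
V = 1984 (V = Add(-80, Mul(-43, -48)) = Add(-80, 2064) = 1984)
Mul(Function('u')(2), V) = Mul(2, 1984) = 3968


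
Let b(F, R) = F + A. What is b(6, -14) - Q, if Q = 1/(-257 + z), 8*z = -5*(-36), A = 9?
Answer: 7037/469 ≈ 15.004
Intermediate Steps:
z = 45/2 (z = (-5*(-36))/8 = (⅛)*180 = 45/2 ≈ 22.500)
b(F, R) = 9 + F (b(F, R) = F + 9 = 9 + F)
Q = -2/469 (Q = 1/(-257 + 45/2) = 1/(-469/2) = -2/469 ≈ -0.0042644)
b(6, -14) - Q = (9 + 6) - 1*(-2/469) = 15 + 2/469 = 7037/469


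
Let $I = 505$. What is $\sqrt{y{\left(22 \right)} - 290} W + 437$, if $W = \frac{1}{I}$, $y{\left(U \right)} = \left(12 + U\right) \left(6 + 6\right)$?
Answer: $437 + \frac{\sqrt{118}}{505} \approx 437.02$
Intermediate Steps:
$y{\left(U \right)} = 144 + 12 U$ ($y{\left(U \right)} = \left(12 + U\right) 12 = 144 + 12 U$)
$W = \frac{1}{505} \approx 0.0019802$
$\sqrt{y{\left(22 \right)} - 290} W + 437 = \sqrt{\left(144 + 12 \cdot 22\right) - 290} \cdot \frac{1}{505} + 437 = \sqrt{\left(144 + 264\right) - 290} \cdot \frac{1}{505} + 437 = \sqrt{408 - 290} \cdot \frac{1}{505} + 437 = \sqrt{118} \cdot \frac{1}{505} + 437 = \frac{\sqrt{118}}{505} + 437 = 437 + \frac{\sqrt{118}}{505}$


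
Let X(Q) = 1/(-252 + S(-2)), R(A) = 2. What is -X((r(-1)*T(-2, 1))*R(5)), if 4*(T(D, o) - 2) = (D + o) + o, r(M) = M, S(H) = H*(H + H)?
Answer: 1/244 ≈ 0.0040984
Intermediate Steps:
S(H) = 2*H² (S(H) = H*(2*H) = 2*H²)
T(D, o) = 2 + o/2 + D/4 (T(D, o) = 2 + ((D + o) + o)/4 = 2 + (D + 2*o)/4 = 2 + (o/2 + D/4) = 2 + o/2 + D/4)
X(Q) = -1/244 (X(Q) = 1/(-252 + 2*(-2)²) = 1/(-252 + 2*4) = 1/(-252 + 8) = 1/(-244) = -1/244)
-X((r(-1)*T(-2, 1))*R(5)) = -1*(-1/244) = 1/244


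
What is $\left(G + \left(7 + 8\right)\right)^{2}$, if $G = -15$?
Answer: $0$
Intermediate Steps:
$\left(G + \left(7 + 8\right)\right)^{2} = \left(-15 + \left(7 + 8\right)\right)^{2} = \left(-15 + 15\right)^{2} = 0^{2} = 0$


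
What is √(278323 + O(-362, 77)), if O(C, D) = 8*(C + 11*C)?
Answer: √243571 ≈ 493.53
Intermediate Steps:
O(C, D) = 96*C (O(C, D) = 8*(12*C) = 96*C)
√(278323 + O(-362, 77)) = √(278323 + 96*(-362)) = √(278323 - 34752) = √243571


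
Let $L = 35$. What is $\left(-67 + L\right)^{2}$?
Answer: $1024$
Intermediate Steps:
$\left(-67 + L\right)^{2} = \left(-67 + 35\right)^{2} = \left(-32\right)^{2} = 1024$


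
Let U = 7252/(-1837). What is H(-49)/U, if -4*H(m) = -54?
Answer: -49599/14504 ≈ -3.4197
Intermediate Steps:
H(m) = 27/2 (H(m) = -¼*(-54) = 27/2)
U = -7252/1837 (U = 7252*(-1/1837) = -7252/1837 ≈ -3.9477)
H(-49)/U = 27/(2*(-7252/1837)) = (27/2)*(-1837/7252) = -49599/14504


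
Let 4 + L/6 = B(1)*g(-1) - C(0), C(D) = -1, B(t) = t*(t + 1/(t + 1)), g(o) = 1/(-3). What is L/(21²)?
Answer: -1/21 ≈ -0.047619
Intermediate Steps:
g(o) = -⅓ (g(o) = 1*(-⅓) = -⅓)
B(t) = t*(t + 1/(1 + t))
L = -21 (L = -24 + 6*((1*(1 + 1 + 1²)/(1 + 1))*(-⅓) - 1*(-1)) = -24 + 6*((1*(1 + 1 + 1)/2)*(-⅓) + 1) = -24 + 6*((1*(½)*3)*(-⅓) + 1) = -24 + 6*((3/2)*(-⅓) + 1) = -24 + 6*(-½ + 1) = -24 + 6*(½) = -24 + 3 = -21)
L/(21²) = -21/(21²) = -21/441 = -21*1/441 = -1/21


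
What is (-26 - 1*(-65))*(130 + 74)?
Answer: 7956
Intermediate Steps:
(-26 - 1*(-65))*(130 + 74) = (-26 + 65)*204 = 39*204 = 7956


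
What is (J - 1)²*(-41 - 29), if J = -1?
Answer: -280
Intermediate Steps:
(J - 1)²*(-41 - 29) = (-1 - 1)²*(-41 - 29) = (-2)²*(-70) = 4*(-70) = -280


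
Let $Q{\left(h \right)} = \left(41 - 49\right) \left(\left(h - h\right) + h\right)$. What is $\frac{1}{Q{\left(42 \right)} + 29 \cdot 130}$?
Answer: $\frac{1}{3434} \approx 0.00029121$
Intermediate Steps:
$Q{\left(h \right)} = - 8 h$ ($Q{\left(h \right)} = - 8 \left(0 + h\right) = - 8 h$)
$\frac{1}{Q{\left(42 \right)} + 29 \cdot 130} = \frac{1}{\left(-8\right) 42 + 29 \cdot 130} = \frac{1}{-336 + 3770} = \frac{1}{3434}$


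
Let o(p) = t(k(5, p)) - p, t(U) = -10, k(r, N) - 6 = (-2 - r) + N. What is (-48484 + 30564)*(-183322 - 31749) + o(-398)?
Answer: 3854072708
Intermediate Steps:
k(r, N) = 4 + N - r (k(r, N) = 6 + ((-2 - r) + N) = 6 + (-2 + N - r) = 4 + N - r)
o(p) = -10 - p
(-48484 + 30564)*(-183322 - 31749) + o(-398) = (-48484 + 30564)*(-183322 - 31749) + (-10 - 1*(-398)) = -17920*(-215071) + (-10 + 398) = 3854072320 + 388 = 3854072708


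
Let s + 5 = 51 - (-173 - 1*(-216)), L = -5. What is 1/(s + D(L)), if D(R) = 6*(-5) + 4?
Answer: -1/23 ≈ -0.043478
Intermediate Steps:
D(R) = -26 (D(R) = -30 + 4 = -26)
s = 3 (s = -5 + (51 - (-173 - 1*(-216))) = -5 + (51 - (-173 + 216)) = -5 + (51 - 1*43) = -5 + (51 - 43) = -5 + 8 = 3)
1/(s + D(L)) = 1/(3 - 26) = 1/(-23) = -1/23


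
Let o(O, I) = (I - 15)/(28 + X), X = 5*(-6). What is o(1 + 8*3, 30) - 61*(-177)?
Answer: 21579/2 ≈ 10790.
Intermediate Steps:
X = -30
o(O, I) = 15/2 - I/2 (o(O, I) = (I - 15)/(28 - 30) = (-15 + I)/(-2) = (-15 + I)*(-½) = 15/2 - I/2)
o(1 + 8*3, 30) - 61*(-177) = (15/2 - ½*30) - 61*(-177) = (15/2 - 15) - 1*(-10797) = -15/2 + 10797 = 21579/2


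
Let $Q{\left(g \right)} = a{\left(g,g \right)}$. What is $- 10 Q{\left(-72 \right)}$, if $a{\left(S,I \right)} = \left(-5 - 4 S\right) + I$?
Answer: $-2110$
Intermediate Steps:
$a{\left(S,I \right)} = -5 + I - 4 S$
$Q{\left(g \right)} = -5 - 3 g$ ($Q{\left(g \right)} = -5 + g - 4 g = -5 - 3 g$)
$- 10 Q{\left(-72 \right)} = - 10 \left(-5 - -216\right) = - 10 \left(-5 + 216\right) = \left(-10\right) 211 = -2110$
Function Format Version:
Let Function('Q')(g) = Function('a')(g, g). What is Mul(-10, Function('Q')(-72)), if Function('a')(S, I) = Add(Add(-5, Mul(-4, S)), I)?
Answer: -2110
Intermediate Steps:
Function('a')(S, I) = Add(-5, I, Mul(-4, S))
Function('Q')(g) = Add(-5, Mul(-3, g)) (Function('Q')(g) = Add(-5, g, Mul(-4, g)) = Add(-5, Mul(-3, g)))
Mul(-10, Function('Q')(-72)) = Mul(-10, Add(-5, Mul(-3, -72))) = Mul(-10, Add(-5, 216)) = Mul(-10, 211) = -2110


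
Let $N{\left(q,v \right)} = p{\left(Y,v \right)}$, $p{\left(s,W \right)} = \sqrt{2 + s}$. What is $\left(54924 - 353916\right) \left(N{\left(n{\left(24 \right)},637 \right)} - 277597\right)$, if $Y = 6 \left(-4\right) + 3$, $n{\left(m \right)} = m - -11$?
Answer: $82999282224 - 298992 i \sqrt{19} \approx 8.2999 \cdot 10^{10} - 1.3033 \cdot 10^{6} i$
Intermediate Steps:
$n{\left(m \right)} = 11 + m$ ($n{\left(m \right)} = m + 11 = 11 + m$)
$Y = -21$ ($Y = -24 + 3 = -21$)
$N{\left(q,v \right)} = i \sqrt{19}$ ($N{\left(q,v \right)} = \sqrt{2 - 21} = \sqrt{-19} = i \sqrt{19}$)
$\left(54924 - 353916\right) \left(N{\left(n{\left(24 \right)},637 \right)} - 277597\right) = \left(54924 - 353916\right) \left(i \sqrt{19} - 277597\right) = - 298992 \left(-277597 + i \sqrt{19}\right) = 82999282224 - 298992 i \sqrt{19}$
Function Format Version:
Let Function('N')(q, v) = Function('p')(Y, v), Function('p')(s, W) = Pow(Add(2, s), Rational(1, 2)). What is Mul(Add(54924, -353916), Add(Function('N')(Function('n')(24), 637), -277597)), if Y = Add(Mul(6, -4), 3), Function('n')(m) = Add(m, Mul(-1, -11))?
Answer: Add(82999282224, Mul(-298992, I, Pow(19, Rational(1, 2)))) ≈ Add(8.2999e+10, Mul(-1.3033e+6, I))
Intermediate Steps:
Function('n')(m) = Add(11, m) (Function('n')(m) = Add(m, 11) = Add(11, m))
Y = -21 (Y = Add(-24, 3) = -21)
Function('N')(q, v) = Mul(I, Pow(19, Rational(1, 2))) (Function('N')(q, v) = Pow(Add(2, -21), Rational(1, 2)) = Pow(-19, Rational(1, 2)) = Mul(I, Pow(19, Rational(1, 2))))
Mul(Add(54924, -353916), Add(Function('N')(Function('n')(24), 637), -277597)) = Mul(Add(54924, -353916), Add(Mul(I, Pow(19, Rational(1, 2))), -277597)) = Mul(-298992, Add(-277597, Mul(I, Pow(19, Rational(1, 2))))) = Add(82999282224, Mul(-298992, I, Pow(19, Rational(1, 2))))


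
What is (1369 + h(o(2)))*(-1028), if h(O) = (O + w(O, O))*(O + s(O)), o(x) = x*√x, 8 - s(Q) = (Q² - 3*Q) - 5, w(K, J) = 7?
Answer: -1476208 - 67848*√2 ≈ -1.5722e+6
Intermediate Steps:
s(Q) = 13 - Q² + 3*Q (s(Q) = 8 - ((Q² - 3*Q) - 5) = 8 - (-5 + Q² - 3*Q) = 8 + (5 - Q² + 3*Q) = 13 - Q² + 3*Q)
o(x) = x^(3/2)
h(O) = (7 + O)*(13 - O² + 4*O) (h(O) = (O + 7)*(O + (13 - O² + 3*O)) = (7 + O)*(13 - O² + 4*O))
(1369 + h(o(2)))*(-1028) = (1369 + (91 - (2^(3/2))³ - 3*(2^(3/2))² + 41*2^(3/2)))*(-1028) = (1369 + (91 - (2*√2)³ - 3*(2*√2)² + 41*(2*√2)))*(-1028) = (1369 + (91 - 16*√2 - 3*8 + 82*√2))*(-1028) = (1369 + (91 - 16*√2 - 24 + 82*√2))*(-1028) = (1369 + (67 + 66*√2))*(-1028) = (1436 + 66*√2)*(-1028) = -1476208 - 67848*√2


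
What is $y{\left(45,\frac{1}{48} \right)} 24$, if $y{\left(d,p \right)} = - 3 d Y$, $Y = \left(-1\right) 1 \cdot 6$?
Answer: $19440$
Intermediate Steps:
$Y = -6$ ($Y = \left(-1\right) 6 = -6$)
$y{\left(d,p \right)} = 18 d$ ($y{\left(d,p \right)} = - 3 d \left(-6\right) = 18 d$)
$y{\left(45,\frac{1}{48} \right)} 24 = 18 \cdot 45 \cdot 24 = 810 \cdot 24 = 19440$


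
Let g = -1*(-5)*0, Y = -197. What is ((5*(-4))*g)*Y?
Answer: 0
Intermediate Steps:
g = 0 (g = 5*0 = 0)
((5*(-4))*g)*Y = ((5*(-4))*0)*(-197) = -20*0*(-197) = 0*(-197) = 0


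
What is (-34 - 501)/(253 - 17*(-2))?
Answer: -535/287 ≈ -1.8641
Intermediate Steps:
(-34 - 501)/(253 - 17*(-2)) = -535/(253 + 34) = -535/287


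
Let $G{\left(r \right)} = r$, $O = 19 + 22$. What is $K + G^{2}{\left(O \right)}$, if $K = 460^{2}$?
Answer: $213281$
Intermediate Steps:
$O = 41$
$K = 211600$
$K + G^{2}{\left(O \right)} = 211600 + 41^{2} = 211600 + 1681 = 213281$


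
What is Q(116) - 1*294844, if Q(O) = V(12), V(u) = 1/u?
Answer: -3538127/12 ≈ -2.9484e+5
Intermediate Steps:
Q(O) = 1/12
Q(116) - 1*294844 = 1/12 - 1*294844 = 1/12 - 294844 = -3538127/12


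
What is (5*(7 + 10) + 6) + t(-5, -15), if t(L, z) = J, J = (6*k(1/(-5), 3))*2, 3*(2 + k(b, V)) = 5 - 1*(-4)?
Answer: 103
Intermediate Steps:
k(b, V) = 1 (k(b, V) = -2 + (5 - 1*(-4))/3 = -2 + (5 + 4)/3 = -2 + (1/3)*9 = -2 + 3 = 1)
J = 12 (J = (6*1)*2 = 6*2 = 12)
t(L, z) = 12
(5*(7 + 10) + 6) + t(-5, -15) = (5*(7 + 10) + 6) + 12 = (5*17 + 6) + 12 = (85 + 6) + 12 = 91 + 12 = 103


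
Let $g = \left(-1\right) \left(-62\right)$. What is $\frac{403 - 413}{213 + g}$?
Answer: $- \frac{2}{55} \approx -0.036364$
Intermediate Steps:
$g = 62$
$\frac{403 - 413}{213 + g} = \frac{403 - 413}{213 + 62} = - \frac{10}{275} = \left(-10\right) \frac{1}{275} = - \frac{2}{55}$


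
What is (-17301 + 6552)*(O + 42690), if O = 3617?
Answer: -497753943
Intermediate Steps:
(-17301 + 6552)*(O + 42690) = (-17301 + 6552)*(3617 + 42690) = -10749*46307 = -497753943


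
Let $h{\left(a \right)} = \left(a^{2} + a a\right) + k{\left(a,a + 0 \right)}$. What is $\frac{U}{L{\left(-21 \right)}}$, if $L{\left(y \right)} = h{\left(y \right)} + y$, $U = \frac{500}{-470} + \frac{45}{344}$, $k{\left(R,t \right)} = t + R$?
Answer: $- \frac{2155}{1891656} \approx -0.0011392$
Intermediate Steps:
$k{\left(R,t \right)} = R + t$
$h{\left(a \right)} = 2 a + 2 a^{2}$ ($h{\left(a \right)} = \left(a^{2} + a a\right) + \left(a + \left(a + 0\right)\right) = \left(a^{2} + a^{2}\right) + \left(a + a\right) = 2 a^{2} + 2 a = 2 a + 2 a^{2}$)
$U = - \frac{15085}{16168}$ ($U = 500 \left(- \frac{1}{470}\right) + 45 \cdot \frac{1}{344} = - \frac{50}{47} + \frac{45}{344} = - \frac{15085}{16168} \approx -0.93302$)
$L{\left(y \right)} = y + 2 y \left(1 + y\right)$ ($L{\left(y \right)} = 2 y \left(1 + y\right) + y = y + 2 y \left(1 + y\right)$)
$\frac{U}{L{\left(-21 \right)}} = - \frac{15085}{16168 \left(- 21 \left(3 + 2 \left(-21\right)\right)\right)} = - \frac{15085}{16168 \left(- 21 \left(3 - 42\right)\right)} = - \frac{15085}{16168 \left(\left(-21\right) \left(-39\right)\right)} = - \frac{15085}{16168 \cdot 819} = \left(- \frac{15085}{16168}\right) \frac{1}{819} = - \frac{2155}{1891656}$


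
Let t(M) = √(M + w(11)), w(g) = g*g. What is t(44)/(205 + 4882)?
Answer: √165/5087 ≈ 0.0025251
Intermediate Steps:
w(g) = g²
t(M) = √(121 + M) (t(M) = √(M + 11²) = √(M + 121) = √(121 + M))
t(44)/(205 + 4882) = √(121 + 44)/(205 + 4882) = √165/5087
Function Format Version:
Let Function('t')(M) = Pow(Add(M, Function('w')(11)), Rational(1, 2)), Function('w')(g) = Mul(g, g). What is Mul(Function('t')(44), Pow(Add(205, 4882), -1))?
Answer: Mul(Rational(1, 5087), Pow(165, Rational(1, 2))) ≈ 0.0025251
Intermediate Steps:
Function('w')(g) = Pow(g, 2)
Function('t')(M) = Pow(Add(121, M), Rational(1, 2)) (Function('t')(M) = Pow(Add(M, Pow(11, 2)), Rational(1, 2)) = Pow(Add(M, 121), Rational(1, 2)) = Pow(Add(121, M), Rational(1, 2)))
Mul(Function('t')(44), Pow(Add(205, 4882), -1)) = Mul(Pow(Add(121, 44), Rational(1, 2)), Pow(Add(205, 4882), -1)) = Mul(Pow(165, Rational(1, 2)), Pow(5087, -1)) = Mul(Pow(165, Rational(1, 2)), Rational(1, 5087)) = Mul(Rational(1, 5087), Pow(165, Rational(1, 2)))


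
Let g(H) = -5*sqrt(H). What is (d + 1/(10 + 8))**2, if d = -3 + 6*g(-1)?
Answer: -288791/324 + 530*I/3 ≈ -891.33 + 176.67*I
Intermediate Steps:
d = -3 - 30*I (d = -3 + 6*(-5*I) = -3 - 30*I ≈ -3.0 - 30.0*I)
(d + 1/(10 + 8))**2 = ((-3 - 30*I) + 1/(10 + 8))**2 = ((-3 - 30*I) + 1/18)**2 = (-53/18 - 30*I)**2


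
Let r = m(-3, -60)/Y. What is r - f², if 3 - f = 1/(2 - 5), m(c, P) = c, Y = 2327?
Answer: -232727/20943 ≈ -11.112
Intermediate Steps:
f = 10/3 (f = 3 - 1/(2 - 5) = 3 - 1/(-3) = 3 - 1*(-⅓) = 3 + ⅓ = 10/3 ≈ 3.3333)
r = -3/2327 ≈ -0.0012892
r - f² = -3/2327 - (10/3)² = -3/2327 - 1*100/9 = -3/2327 - 100/9 = -232727/20943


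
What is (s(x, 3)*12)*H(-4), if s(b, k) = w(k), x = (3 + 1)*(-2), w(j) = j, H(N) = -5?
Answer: -180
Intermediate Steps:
x = -8 (x = 4*(-2) = -8)
s(b, k) = k
(s(x, 3)*12)*H(-4) = (3*12)*(-5) = 36*(-5) = -180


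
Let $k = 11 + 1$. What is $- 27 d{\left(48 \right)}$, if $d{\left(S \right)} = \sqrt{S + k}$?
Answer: $- 54 \sqrt{15} \approx -209.14$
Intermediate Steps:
$k = 12$
$d{\left(S \right)} = \sqrt{12 + S}$ ($d{\left(S \right)} = \sqrt{S + 12} = \sqrt{12 + S}$)
$- 27 d{\left(48 \right)} = - 27 \sqrt{12 + 48} = - 27 \sqrt{60} = - 27 \cdot 2 \sqrt{15} = - 54 \sqrt{15}$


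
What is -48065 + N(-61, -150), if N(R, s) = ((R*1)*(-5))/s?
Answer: -1442011/30 ≈ -48067.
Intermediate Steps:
N(R, s) = -5*R/s (N(R, s) = (R*(-5))/s = (-5*R)/s = -5*R/s)
-48065 + N(-61, -150) = -48065 - 5*(-61)/(-150) = -48065 - 5*(-61)*(-1/150) = -48065 - 61/30 = -1442011/30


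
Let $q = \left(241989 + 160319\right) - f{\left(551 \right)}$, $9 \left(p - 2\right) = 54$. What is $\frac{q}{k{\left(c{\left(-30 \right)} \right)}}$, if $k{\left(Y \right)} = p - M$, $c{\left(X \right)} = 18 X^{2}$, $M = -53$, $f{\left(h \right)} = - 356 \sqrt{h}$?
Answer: $\frac{402308}{61} + \frac{356 \sqrt{551}}{61} \approx 6732.2$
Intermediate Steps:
$p = 8$ ($p = 2 + \frac{1}{9} \cdot 54 = 2 + 6 = 8$)
$q = 402308 + 356 \sqrt{551}$ ($q = \left(241989 + 160319\right) - - 356 \sqrt{551} = 402308 + 356 \sqrt{551} \approx 4.1066 \cdot 10^{5}$)
$k{\left(Y \right)} = 61$ ($k{\left(Y \right)} = 8 - -53 = 8 + 53 = 61$)
$\frac{q}{k{\left(c{\left(-30 \right)} \right)}} = \frac{402308 + 356 \sqrt{551}}{61} = \left(402308 + 356 \sqrt{551}\right) \frac{1}{61} = \frac{402308}{61} + \frac{356 \sqrt{551}}{61}$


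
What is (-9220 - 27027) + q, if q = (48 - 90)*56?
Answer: -38599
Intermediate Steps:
q = -2352 (q = -42*56 = -2352)
(-9220 - 27027) + q = (-9220 - 27027) - 2352 = -36247 - 2352 = -38599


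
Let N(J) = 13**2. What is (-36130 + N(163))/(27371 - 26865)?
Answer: -35961/506 ≈ -71.069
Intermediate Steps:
N(J) = 169
(-36130 + N(163))/(27371 - 26865) = (-36130 + 169)/(27371 - 26865) = -35961/506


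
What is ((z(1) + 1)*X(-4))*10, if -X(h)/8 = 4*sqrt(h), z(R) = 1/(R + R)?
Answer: -960*I ≈ -960.0*I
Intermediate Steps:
z(R) = 1/(2*R)
X(h) = -32*sqrt(h)
((z(1) + 1)*X(-4))*10 = (((1/2)/1 + 1)*(-64*I))*10 = (((1/2)*1 + 1)*(-64*I))*10 = ((1/2 + 1)*(-64*I))*10 = (3*(-64*I)/2)*10 = -96*I*10 = -960*I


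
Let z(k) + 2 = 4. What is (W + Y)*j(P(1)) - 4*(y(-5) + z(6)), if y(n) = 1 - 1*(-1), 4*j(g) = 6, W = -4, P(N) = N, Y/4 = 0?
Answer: -22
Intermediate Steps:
Y = 0 (Y = 4*0 = 0)
j(g) = 3/2 (j(g) = (¼)*6 = 3/2)
z(k) = 2 (z(k) = -2 + 4 = 2)
y(n) = 2 (y(n) = 1 + 1 = 2)
(W + Y)*j(P(1)) - 4*(y(-5) + z(6)) = (-4 + 0)*(3/2) - 4*(2 + 2) = -4*3/2 - 4*4 = -6 - 16 = -22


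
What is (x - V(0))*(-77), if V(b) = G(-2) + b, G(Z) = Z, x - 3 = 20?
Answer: -1925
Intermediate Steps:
x = 23 (x = 3 + 20 = 23)
V(b) = -2 + b
(x - V(0))*(-77) = (23 - (-2 + 0))*(-77) = (23 - 1*(-2))*(-77) = (23 + 2)*(-77) = 25*(-77) = -1925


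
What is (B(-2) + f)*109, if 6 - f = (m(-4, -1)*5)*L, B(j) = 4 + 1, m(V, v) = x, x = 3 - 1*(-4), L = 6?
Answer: -21691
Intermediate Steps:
x = 7 (x = 3 + 4 = 7)
m(V, v) = 7
B(j) = 5
f = -204 (f = 6 - 7*5*6 = 6 - 35*6 = 6 - 1*210 = 6 - 210 = -204)
(B(-2) + f)*109 = (5 - 204)*109 = -199*109 = -21691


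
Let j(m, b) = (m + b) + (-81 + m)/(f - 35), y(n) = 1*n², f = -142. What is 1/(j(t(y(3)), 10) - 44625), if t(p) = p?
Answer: -59/2631730 ≈ -2.2419e-5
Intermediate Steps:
y(n) = n²
j(m, b) = 27/59 + b + 176*m/177 (j(m, b) = (m + b) + (-81 + m)/(-142 - 35) = (b + m) + (-81 + m)/(-177) = (b + m) + (-81 + m)*(-1/177) = (b + m) + (27/59 - m/177) = 27/59 + b + 176*m/177)
1/(j(t(y(3)), 10) - 44625) = 1/((27/59 + 10 + (176/177)*3²) - 44625) = 1/((27/59 + 10 + (176/177)*9) - 44625) = 1/((27/59 + 10 + 528/59) - 44625) = 1/(1145/59 - 44625) = 1/(-2631730/59) = -59/2631730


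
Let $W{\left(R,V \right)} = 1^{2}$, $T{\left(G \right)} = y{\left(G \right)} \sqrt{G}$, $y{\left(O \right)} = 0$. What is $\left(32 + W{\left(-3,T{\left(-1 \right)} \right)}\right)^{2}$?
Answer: $1089$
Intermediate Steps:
$T{\left(G \right)} = 0$ ($T{\left(G \right)} = 0 \sqrt{G} = 0$)
$W{\left(R,V \right)} = 1$
$\left(32 + W{\left(-3,T{\left(-1 \right)} \right)}\right)^{2} = \left(32 + 1\right)^{2} = 33^{2} = 1089$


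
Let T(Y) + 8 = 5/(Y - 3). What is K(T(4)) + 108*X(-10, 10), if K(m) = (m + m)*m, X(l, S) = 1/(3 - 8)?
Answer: -18/5 ≈ -3.6000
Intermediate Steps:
X(l, S) = -1/5 (X(l, S) = 1/(-5) = -1/5)
T(Y) = -8 + 5/(-3 + Y) (T(Y) = -8 + 5/(Y - 3) = -8 + 5/(-3 + Y))
K(m) = 2*m**2 (K(m) = (2*m)*m = 2*m**2)
K(T(4)) + 108*X(-10, 10) = 2*((29 - 8*4)/(-3 + 4))**2 + 108*(-1/5) = 2*((29 - 32)/1)**2 - 108/5 = 2*(1*(-3))**2 - 108/5 = 2*(-3)**2 - 108/5 = 2*9 - 108/5 = 18 - 108/5 = -18/5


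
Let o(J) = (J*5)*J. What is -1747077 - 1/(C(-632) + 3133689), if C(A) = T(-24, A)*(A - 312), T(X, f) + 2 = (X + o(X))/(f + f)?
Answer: -433063851678778/247879087 ≈ -1.7471e+6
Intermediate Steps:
o(J) = 5*J² (o(J) = (5*J)*J = 5*J²)
T(X, f) = -2 + (X + 5*X²)/(2*f) (T(X, f) = -2 + (X + 5*X²)/(f + f) = -2 + (X + 5*X²)/((2*f)) = -2 + (X + 5*X²)*(1/(2*f)) = -2 + (X + 5*X²)/(2*f))
C(A) = (-312 + A)*(2856 - 4*A)/(2*A) (C(A) = ((-24 - 4*A + 5*(-24)²)/(2*A))*(A - 312) = ((-24 - 4*A + 5*576)/(2*A))*(-312 + A) = ((-24 - 4*A + 2880)/(2*A))*(-312 + A) = ((2856 - 4*A)/(2*A))*(-312 + A) = (-312 + A)*(2856 - 4*A)/(2*A))
-1747077 - 1/(C(-632) + 3133689) = -1747077 - 1/((2052 - 445536/(-632) - 2*(-632)) + 3133689) = -1747077 - 1/((2052 - 445536*(-1/632) + 1264) + 3133689) = -1747077 - 1/((2052 + 55692/79 + 1264) + 3133689) = -1747077 - 1/(317656/79 + 3133689) = -1747077 - 1/247879087/79 = -1747077 - 1*79/247879087 = -1747077 - 79/247879087 = -433063851678778/247879087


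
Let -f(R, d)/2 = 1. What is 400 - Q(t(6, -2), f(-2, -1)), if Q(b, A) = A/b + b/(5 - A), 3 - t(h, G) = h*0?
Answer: 8405/21 ≈ 400.24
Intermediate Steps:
t(h, G) = 3 (t(h, G) = 3 - h*0 = 3 - 1*0 = 3 + 0 = 3)
f(R, d) = -2 (f(R, d) = -2*1 = -2)
400 - Q(t(6, -2), f(-2, -1)) = 400 - ((-2)**2 - 1*3**2 - 5*(-2))/(3*(-5 - 2)) = 400 - (4 - 1*9 + 10)/(3*(-7)) = 400 - (-1)*(4 - 9 + 10)/(3*7) = 400 - (-1)*5/(3*7) = 400 - 1*(-5/21) = 400 + 5/21 = 8405/21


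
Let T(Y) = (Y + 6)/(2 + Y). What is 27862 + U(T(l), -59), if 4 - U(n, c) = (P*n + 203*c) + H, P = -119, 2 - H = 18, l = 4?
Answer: 120172/3 ≈ 40057.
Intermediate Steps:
H = -16 (H = 2 - 1*18 = 2 - 18 = -16)
T(Y) = (6 + Y)/(2 + Y)
U(n, c) = 20 - 203*c + 119*n (U(n, c) = 4 - ((-119*n + 203*c) - 16) = 4 - (-16 - 119*n + 203*c) = 4 + (16 - 203*c + 119*n) = 20 - 203*c + 119*n)
27862 + U(T(l), -59) = 27862 + (20 - 203*(-59) + 119*((6 + 4)/(2 + 4))) = 27862 + (20 + 11977 + 119*(10/6)) = 27862 + (20 + 11977 + 119*((1/6)*10)) = 27862 + (20 + 11977 + 119*(5/3)) = 27862 + (20 + 11977 + 595/3) = 27862 + 36586/3 = 120172/3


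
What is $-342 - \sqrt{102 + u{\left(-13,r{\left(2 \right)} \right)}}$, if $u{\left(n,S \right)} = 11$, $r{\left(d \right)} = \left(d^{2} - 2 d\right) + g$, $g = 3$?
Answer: $-342 - \sqrt{113} \approx -352.63$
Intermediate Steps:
$r{\left(d \right)} = 3 + d^{2} - 2 d$ ($r{\left(d \right)} = \left(d^{2} - 2 d\right) + 3 = 3 + d^{2} - 2 d$)
$-342 - \sqrt{102 + u{\left(-13,r{\left(2 \right)} \right)}} = -342 - \sqrt{102 + 11} = -342 - \sqrt{113}$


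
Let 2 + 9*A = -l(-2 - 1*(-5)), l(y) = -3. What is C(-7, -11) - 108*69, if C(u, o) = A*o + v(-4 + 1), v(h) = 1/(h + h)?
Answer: -134161/18 ≈ -7453.4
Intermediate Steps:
v(h) = 1/(2*h)
A = ⅑ (A = -2/9 + (-1*(-3))/9 = -2/9 + (⅑)*3 = -2/9 + ⅓ = ⅑ ≈ 0.11111)
C(u, o) = -⅙ + o/9 (C(u, o) = o/9 + 1/(2*(-4 + 1)) = o/9 + (½)/(-3) = o/9 + (½)*(-⅓) = o/9 - ⅙ = -⅙ + o/9)
C(-7, -11) - 108*69 = (-⅙ + (⅑)*(-11)) - 108*69 = (-⅙ - 11/9) - 7452 = -25/18 - 7452 = -134161/18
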